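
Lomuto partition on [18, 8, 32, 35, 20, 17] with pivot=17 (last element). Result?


Elements <= 17 go left of pivot.
Result: [8, 17, 32, 35, 20, 18], pivot at index 1


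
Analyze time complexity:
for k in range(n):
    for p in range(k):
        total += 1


Per nesting level: O(n) * O(n) [triangular over k] = O(n^2)
Complexity: O(n^2)


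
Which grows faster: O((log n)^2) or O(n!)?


polylogarithmic grows slower than factorial
O((log n)^2) is asymptotically smaller; O(n!) grows faster


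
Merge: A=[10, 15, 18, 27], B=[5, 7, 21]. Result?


Compare heads, take smaller each step.
Merged: [5, 7, 10, 15, 18, 21, 27]


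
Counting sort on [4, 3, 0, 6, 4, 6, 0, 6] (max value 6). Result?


Count array: [2, 0, 0, 1, 2, 0, 3]
Reconstruct: [0, 0, 3, 4, 4, 6, 6, 6]


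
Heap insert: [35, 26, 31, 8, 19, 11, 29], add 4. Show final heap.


Append 4: [35, 26, 31, 8, 19, 11, 29, 4]
Bubble up: no swaps needed
Result: [35, 26, 31, 8, 19, 11, 29, 4]


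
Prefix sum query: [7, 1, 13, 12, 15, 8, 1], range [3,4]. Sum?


Prefix sums: [0, 7, 8, 21, 33, 48, 56, 57]
Sum[3..4] = prefix[5] - prefix[3] = 48 - 21 = 27


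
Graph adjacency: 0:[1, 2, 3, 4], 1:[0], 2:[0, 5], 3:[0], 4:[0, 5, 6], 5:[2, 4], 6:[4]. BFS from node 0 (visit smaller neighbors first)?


BFS queue: start with [0]
Visit order: [0, 1, 2, 3, 4, 5, 6]


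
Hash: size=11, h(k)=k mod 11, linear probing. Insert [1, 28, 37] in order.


Insertions: 1->slot 1; 28->slot 6; 37->slot 4
Table: [None, 1, None, None, 37, None, 28, None, None, None, None]


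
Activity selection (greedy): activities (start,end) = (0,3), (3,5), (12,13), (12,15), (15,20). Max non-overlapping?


Greedy: pick earliest-ending, then skip overlaps.
Selected (4 activities): [(0, 3), (3, 5), (12, 13), (15, 20)]


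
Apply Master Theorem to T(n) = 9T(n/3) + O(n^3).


a=9, b=3, c=3. log_3(9)=2 < c=3. Case 3: O(n^c) = O(n^3)
Complexity: O(n^3)


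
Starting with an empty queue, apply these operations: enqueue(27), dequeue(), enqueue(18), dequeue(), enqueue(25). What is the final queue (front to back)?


enqueue(27) -> [27]
dequeue() returns 27 -> []
enqueue(18) -> [18]
dequeue() returns 18 -> []
enqueue(25) -> [25]
Final queue (front to back): [25]


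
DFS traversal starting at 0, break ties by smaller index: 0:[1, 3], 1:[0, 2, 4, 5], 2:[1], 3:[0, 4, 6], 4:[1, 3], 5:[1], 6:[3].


DFS stack-based: start with [0]
Visit order: [0, 1, 2, 4, 3, 6, 5]


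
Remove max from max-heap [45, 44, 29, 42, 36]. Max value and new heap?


Max = 45
Replace root with last, heapify down
Resulting heap: [44, 42, 29, 36]


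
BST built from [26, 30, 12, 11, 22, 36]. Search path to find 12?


BST root = 26
Search for 12: compare at each node
Path: [26, 12]


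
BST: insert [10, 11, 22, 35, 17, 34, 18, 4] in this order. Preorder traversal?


Root = 10; build tree by BST insertion.
Preorder traversal: [10, 4, 11, 22, 17, 18, 35, 34]


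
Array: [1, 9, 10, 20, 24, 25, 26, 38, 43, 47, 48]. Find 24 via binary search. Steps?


Search for 24:
[0,10] mid=5 arr[5]=25
[0,4] mid=2 arr[2]=10
[3,4] mid=3 arr[3]=20
[4,4] mid=4 arr[4]=24
Total: 4 comparisons


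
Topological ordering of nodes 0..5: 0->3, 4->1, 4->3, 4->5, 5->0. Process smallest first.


Kahn's algorithm, process smallest node first
Order: [2, 4, 1, 5, 0, 3]


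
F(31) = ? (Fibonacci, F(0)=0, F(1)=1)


F(n)=F(n-1)+F(n-2)
...F(29)=514229, F(30)=832040, F(31)=1346269


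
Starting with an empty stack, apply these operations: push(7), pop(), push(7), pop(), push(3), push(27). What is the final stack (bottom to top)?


push(7) -> [7]
pop() returns 7 -> []
push(7) -> [7]
pop() returns 7 -> []
push(3) -> [3]
push(27) -> [3, 27]
Final stack (bottom to top): [3, 27]


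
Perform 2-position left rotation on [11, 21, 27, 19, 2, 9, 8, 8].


Left rotate by 2: [27, 19, 2, 9, 8, 8, 11, 21]


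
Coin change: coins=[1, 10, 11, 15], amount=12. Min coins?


dp[0]=0; dp[i]=1+min(dp[i-c] for c in coins)
...dp[7]=7, dp[8]=8, dp[9]=9, dp[10]=1, dp[11]=1, dp[12]=2
Minimum coins for 12 = 2


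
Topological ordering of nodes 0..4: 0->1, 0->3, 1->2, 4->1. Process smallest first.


Kahn's algorithm, process smallest node first
Order: [0, 3, 4, 1, 2]


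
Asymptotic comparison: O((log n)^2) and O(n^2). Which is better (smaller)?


polylogarithmic grows slower than quadratic
O((log n)^2) is asymptotically smaller; O(n^2) grows faster


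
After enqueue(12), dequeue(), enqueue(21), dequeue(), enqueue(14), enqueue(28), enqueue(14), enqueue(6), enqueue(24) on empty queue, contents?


enqueue(12) -> [12]
dequeue() returns 12 -> []
enqueue(21) -> [21]
dequeue() returns 21 -> []
enqueue(14) -> [14]
enqueue(28) -> [14, 28]
enqueue(14) -> [14, 28, 14]
enqueue(6) -> [14, 28, 14, 6]
enqueue(24) -> [14, 28, 14, 6, 24]
Final queue (front to back): [14, 28, 14, 6, 24]


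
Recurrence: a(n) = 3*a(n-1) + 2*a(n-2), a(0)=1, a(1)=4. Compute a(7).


Build bottom-up:
...a(5)=634, a(6)=2258, a(7)=3*2258+2*634=8042


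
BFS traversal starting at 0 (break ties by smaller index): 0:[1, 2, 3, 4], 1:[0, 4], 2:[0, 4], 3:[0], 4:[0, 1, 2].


BFS queue: start with [0]
Visit order: [0, 1, 2, 3, 4]


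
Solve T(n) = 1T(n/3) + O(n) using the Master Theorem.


a=1, b=3, c=1. log_3(1)=0 < c=1. Case 3: O(n^c) = O(n)
Complexity: O(n)


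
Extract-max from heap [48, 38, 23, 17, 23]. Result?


Max = 48
Replace root with last, heapify down
Resulting heap: [38, 23, 23, 17]


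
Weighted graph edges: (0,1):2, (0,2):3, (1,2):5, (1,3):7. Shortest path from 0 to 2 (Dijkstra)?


Dijkstra from 0:
Distances: {0: 0, 1: 2, 2: 3, 3: 9}
Shortest distance to 2 = 3, path = [0, 2]


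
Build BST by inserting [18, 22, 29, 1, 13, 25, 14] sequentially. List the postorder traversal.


Root = 18; build tree by BST insertion.
Postorder traversal: [14, 13, 1, 25, 29, 22, 18]


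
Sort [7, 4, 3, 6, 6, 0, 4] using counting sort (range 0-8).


Count array: [1, 0, 0, 1, 2, 0, 2, 1, 0]
Reconstruct: [0, 3, 4, 4, 6, 6, 7]


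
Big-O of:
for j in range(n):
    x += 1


Per nesting level: O(n) = O(n)
Complexity: O(n)


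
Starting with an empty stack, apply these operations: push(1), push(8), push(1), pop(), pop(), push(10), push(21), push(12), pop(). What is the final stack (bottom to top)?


push(1) -> [1]
push(8) -> [1, 8]
push(1) -> [1, 8, 1]
pop() returns 1 -> [1, 8]
pop() returns 8 -> [1]
push(10) -> [1, 10]
push(21) -> [1, 10, 21]
push(12) -> [1, 10, 21, 12]
pop() returns 12 -> [1, 10, 21]
Final stack (bottom to top): [1, 10, 21]


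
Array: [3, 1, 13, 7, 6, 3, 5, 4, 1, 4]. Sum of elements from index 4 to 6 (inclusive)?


Prefix sums: [0, 3, 4, 17, 24, 30, 33, 38, 42, 43, 47]
Sum[4..6] = prefix[7] - prefix[4] = 38 - 24 = 14


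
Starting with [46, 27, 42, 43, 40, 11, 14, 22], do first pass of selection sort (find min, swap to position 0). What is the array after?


After one pass: [11, 27, 42, 43, 40, 46, 14, 22]


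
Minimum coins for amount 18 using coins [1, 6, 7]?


dp[0]=0; dp[i]=1+min(dp[i-c] for c in coins)
...dp[13]=2, dp[14]=2, dp[15]=3, dp[16]=4, dp[17]=5, dp[18]=3
Minimum coins for 18 = 3


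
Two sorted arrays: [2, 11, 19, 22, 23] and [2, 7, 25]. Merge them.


Compare heads, take smaller each step.
Merged: [2, 2, 7, 11, 19, 22, 23, 25]


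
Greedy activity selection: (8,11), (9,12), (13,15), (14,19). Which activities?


Greedy: pick earliest-ending, then skip overlaps.
Selected (2 activities): [(8, 11), (13, 15)]


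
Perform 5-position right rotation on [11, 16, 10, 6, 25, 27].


Right rotate by 5: [16, 10, 6, 25, 27, 11]


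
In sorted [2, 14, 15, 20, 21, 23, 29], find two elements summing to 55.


Two pointers: lo=0, hi=6
No pair sums to 55


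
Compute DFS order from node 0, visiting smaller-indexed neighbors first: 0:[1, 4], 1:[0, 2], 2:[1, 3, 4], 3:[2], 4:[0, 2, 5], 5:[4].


DFS stack-based: start with [0]
Visit order: [0, 1, 2, 3, 4, 5]


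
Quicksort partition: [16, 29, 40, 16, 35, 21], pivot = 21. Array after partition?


Elements <= 21 go left of pivot.
Result: [16, 16, 21, 29, 35, 40], pivot at index 2


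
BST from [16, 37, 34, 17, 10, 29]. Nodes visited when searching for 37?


BST root = 16
Search for 37: compare at each node
Path: [16, 37]


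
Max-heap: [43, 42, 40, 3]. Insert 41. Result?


Append 41: [43, 42, 40, 3, 41]
Bubble up: no swaps needed
Result: [43, 42, 40, 3, 41]


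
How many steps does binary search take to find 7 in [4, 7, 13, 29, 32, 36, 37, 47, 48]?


Search for 7:
[0,8] mid=4 arr[4]=32
[0,3] mid=1 arr[1]=7
Total: 2 comparisons


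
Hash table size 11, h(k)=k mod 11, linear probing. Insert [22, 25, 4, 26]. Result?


Insertions: 22->slot 0; 25->slot 3; 4->slot 4; 26->slot 5
Table: [22, None, None, 25, 4, 26, None, None, None, None, None]


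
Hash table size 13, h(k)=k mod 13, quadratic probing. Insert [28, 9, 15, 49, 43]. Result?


Insertions: 28->slot 2; 9->slot 9; 15->slot 3; 49->slot 10; 43->slot 4
Table: [None, None, 28, 15, 43, None, None, None, None, 9, 49, None, None]


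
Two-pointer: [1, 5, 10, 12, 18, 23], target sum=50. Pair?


Two pointers: lo=0, hi=5
No pair sums to 50


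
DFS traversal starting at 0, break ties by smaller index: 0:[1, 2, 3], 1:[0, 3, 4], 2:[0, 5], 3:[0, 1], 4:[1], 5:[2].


DFS stack-based: start with [0]
Visit order: [0, 1, 3, 4, 2, 5]


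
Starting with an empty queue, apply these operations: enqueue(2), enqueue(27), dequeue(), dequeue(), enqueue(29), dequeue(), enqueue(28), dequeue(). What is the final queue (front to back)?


enqueue(2) -> [2]
enqueue(27) -> [2, 27]
dequeue() returns 2 -> [27]
dequeue() returns 27 -> []
enqueue(29) -> [29]
dequeue() returns 29 -> []
enqueue(28) -> [28]
dequeue() returns 28 -> []
Final queue (front to back): []


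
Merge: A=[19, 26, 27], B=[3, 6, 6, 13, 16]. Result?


Compare heads, take smaller each step.
Merged: [3, 6, 6, 13, 16, 19, 26, 27]


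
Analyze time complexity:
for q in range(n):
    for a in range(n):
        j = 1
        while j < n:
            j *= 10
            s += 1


Per nesting level: O(n) * O(n) * O(log n) = O(n^2 log n)
Complexity: O(n^2 log n)


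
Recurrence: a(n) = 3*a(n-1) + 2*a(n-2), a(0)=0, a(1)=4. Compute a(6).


Build bottom-up:
...a(4)=156, a(5)=556, a(6)=3*556+2*156=1980


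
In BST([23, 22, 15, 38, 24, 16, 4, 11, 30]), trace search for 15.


BST root = 23
Search for 15: compare at each node
Path: [23, 22, 15]


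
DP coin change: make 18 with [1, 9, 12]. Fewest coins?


dp[0]=0; dp[i]=1+min(dp[i-c] for c in coins)
...dp[13]=2, dp[14]=3, dp[15]=4, dp[16]=5, dp[17]=6, dp[18]=2
Minimum coins for 18 = 2


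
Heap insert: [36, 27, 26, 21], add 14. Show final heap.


Append 14: [36, 27, 26, 21, 14]
Bubble up: no swaps needed
Result: [36, 27, 26, 21, 14]


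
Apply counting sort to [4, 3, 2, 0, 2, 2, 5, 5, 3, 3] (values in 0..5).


Count array: [1, 0, 3, 3, 1, 2]
Reconstruct: [0, 2, 2, 2, 3, 3, 3, 4, 5, 5]


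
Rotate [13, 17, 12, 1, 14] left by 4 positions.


Left rotate by 4: [14, 13, 17, 12, 1]


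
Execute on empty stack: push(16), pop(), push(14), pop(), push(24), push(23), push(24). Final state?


push(16) -> [16]
pop() returns 16 -> []
push(14) -> [14]
pop() returns 14 -> []
push(24) -> [24]
push(23) -> [24, 23]
push(24) -> [24, 23, 24]
Final stack (bottom to top): [24, 23, 24]


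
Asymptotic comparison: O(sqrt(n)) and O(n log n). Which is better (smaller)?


sublinear grows slower than linearithmic
O(sqrt(n)) is asymptotically smaller; O(n log n) grows faster


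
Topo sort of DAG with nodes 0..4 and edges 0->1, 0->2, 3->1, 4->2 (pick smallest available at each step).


Kahn's algorithm, process smallest node first
Order: [0, 3, 1, 4, 2]


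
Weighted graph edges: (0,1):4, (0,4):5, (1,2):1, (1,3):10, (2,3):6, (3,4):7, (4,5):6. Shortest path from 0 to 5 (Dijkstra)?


Dijkstra from 0:
Distances: {0: 0, 1: 4, 2: 5, 3: 11, 4: 5, 5: 11}
Shortest distance to 5 = 11, path = [0, 4, 5]


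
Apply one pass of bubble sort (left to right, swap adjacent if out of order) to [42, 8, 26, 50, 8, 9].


After one pass: [8, 26, 42, 8, 9, 50]


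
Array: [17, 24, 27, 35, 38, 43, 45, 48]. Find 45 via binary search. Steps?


Search for 45:
[0,7] mid=3 arr[3]=35
[4,7] mid=5 arr[5]=43
[6,7] mid=6 arr[6]=45
Total: 3 comparisons


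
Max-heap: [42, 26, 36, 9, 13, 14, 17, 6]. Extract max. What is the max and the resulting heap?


Max = 42
Replace root with last, heapify down
Resulting heap: [36, 26, 17, 9, 13, 14, 6]


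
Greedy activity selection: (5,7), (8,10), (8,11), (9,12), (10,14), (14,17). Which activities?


Greedy: pick earliest-ending, then skip overlaps.
Selected (4 activities): [(5, 7), (8, 10), (10, 14), (14, 17)]


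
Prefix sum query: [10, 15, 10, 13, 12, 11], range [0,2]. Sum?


Prefix sums: [0, 10, 25, 35, 48, 60, 71]
Sum[0..2] = prefix[3] - prefix[0] = 35 - 0 = 35


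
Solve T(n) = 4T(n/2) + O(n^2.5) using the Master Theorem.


a=4, b=2, c=2.5. log_2(4)=2 < c=2.5. Case 3: O(n^c) = O(n^2.500)
Complexity: O(n^2.500)


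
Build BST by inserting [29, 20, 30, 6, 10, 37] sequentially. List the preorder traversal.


Root = 29; build tree by BST insertion.
Preorder traversal: [29, 20, 6, 10, 30, 37]


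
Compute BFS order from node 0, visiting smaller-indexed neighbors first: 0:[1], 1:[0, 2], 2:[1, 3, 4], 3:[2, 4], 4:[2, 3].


BFS queue: start with [0]
Visit order: [0, 1, 2, 3, 4]


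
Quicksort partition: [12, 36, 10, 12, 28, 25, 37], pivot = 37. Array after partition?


Elements <= 37 go left of pivot.
Result: [12, 36, 10, 12, 28, 25, 37], pivot at index 6


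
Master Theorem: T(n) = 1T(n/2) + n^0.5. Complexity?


a=1, b=2, c=0.5. log_2(1)=0 < c=0.5. Case 3: O(n^c) = O(sqrt(n))
Complexity: O(sqrt(n))


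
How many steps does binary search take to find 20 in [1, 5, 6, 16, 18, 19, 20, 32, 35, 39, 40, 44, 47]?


Search for 20:
[0,12] mid=6 arr[6]=20
Total: 1 comparisons


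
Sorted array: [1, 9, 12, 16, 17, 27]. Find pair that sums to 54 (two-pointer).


Two pointers: lo=0, hi=5
No pair sums to 54


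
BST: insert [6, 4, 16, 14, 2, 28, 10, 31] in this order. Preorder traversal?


Root = 6; build tree by BST insertion.
Preorder traversal: [6, 4, 2, 16, 14, 10, 28, 31]


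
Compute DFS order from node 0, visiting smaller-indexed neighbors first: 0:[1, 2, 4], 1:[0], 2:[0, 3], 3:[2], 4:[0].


DFS stack-based: start with [0]
Visit order: [0, 1, 2, 3, 4]


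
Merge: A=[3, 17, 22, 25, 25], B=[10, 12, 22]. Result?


Compare heads, take smaller each step.
Merged: [3, 10, 12, 17, 22, 22, 25, 25]


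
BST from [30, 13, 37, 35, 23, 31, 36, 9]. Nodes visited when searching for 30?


BST root = 30
Search for 30: compare at each node
Path: [30]


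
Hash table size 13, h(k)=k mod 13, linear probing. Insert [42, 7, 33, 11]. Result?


Insertions: 42->slot 3; 7->slot 7; 33->slot 8; 11->slot 11
Table: [None, None, None, 42, None, None, None, 7, 33, None, None, 11, None]


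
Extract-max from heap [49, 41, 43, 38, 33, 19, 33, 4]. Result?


Max = 49
Replace root with last, heapify down
Resulting heap: [43, 41, 33, 38, 33, 19, 4]


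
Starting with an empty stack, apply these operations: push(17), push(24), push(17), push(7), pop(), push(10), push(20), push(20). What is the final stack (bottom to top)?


push(17) -> [17]
push(24) -> [17, 24]
push(17) -> [17, 24, 17]
push(7) -> [17, 24, 17, 7]
pop() returns 7 -> [17, 24, 17]
push(10) -> [17, 24, 17, 10]
push(20) -> [17, 24, 17, 10, 20]
push(20) -> [17, 24, 17, 10, 20, 20]
Final stack (bottom to top): [17, 24, 17, 10, 20, 20]


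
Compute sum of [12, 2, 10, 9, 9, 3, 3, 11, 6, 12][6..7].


Prefix sums: [0, 12, 14, 24, 33, 42, 45, 48, 59, 65, 77]
Sum[6..7] = prefix[8] - prefix[6] = 59 - 45 = 14


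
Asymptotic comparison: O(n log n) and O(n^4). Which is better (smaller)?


linearithmic grows slower than quartic
O(n log n) is asymptotically smaller; O(n^4) grows faster


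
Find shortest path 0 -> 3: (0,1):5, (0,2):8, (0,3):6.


Dijkstra from 0:
Distances: {0: 0, 1: 5, 2: 8, 3: 6}
Shortest distance to 3 = 6, path = [0, 3]


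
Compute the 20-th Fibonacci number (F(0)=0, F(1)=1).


F(n)=F(n-1)+F(n-2)
...F(18)=2584, F(19)=4181, F(20)=6765


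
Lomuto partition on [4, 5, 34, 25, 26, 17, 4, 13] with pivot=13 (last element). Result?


Elements <= 13 go left of pivot.
Result: [4, 5, 4, 13, 26, 17, 34, 25], pivot at index 3


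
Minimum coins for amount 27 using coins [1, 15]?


dp[0]=0; dp[i]=1+min(dp[i-c] for c in coins)
...dp[22]=8, dp[23]=9, dp[24]=10, dp[25]=11, dp[26]=12, dp[27]=13
Minimum coins for 27 = 13


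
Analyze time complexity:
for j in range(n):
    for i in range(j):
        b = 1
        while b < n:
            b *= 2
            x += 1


Per nesting level: O(n) * O(n) [triangular over j] * O(log n) = O(n^2 log n)
Complexity: O(n^2 log n)


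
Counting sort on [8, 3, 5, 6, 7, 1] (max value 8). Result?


Count array: [0, 1, 0, 1, 0, 1, 1, 1, 1]
Reconstruct: [1, 3, 5, 6, 7, 8]


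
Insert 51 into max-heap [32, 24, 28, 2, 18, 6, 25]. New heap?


Append 51: [32, 24, 28, 2, 18, 6, 25, 51]
Bubble up: swap idx 7(51) with idx 3(2); swap idx 3(51) with idx 1(24); swap idx 1(51) with idx 0(32)
Result: [51, 32, 28, 24, 18, 6, 25, 2]


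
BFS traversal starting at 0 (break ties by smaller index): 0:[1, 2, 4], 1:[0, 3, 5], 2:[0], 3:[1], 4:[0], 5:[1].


BFS queue: start with [0]
Visit order: [0, 1, 2, 4, 3, 5]


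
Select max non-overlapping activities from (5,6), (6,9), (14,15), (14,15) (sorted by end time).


Greedy: pick earliest-ending, then skip overlaps.
Selected (3 activities): [(5, 6), (6, 9), (14, 15)]


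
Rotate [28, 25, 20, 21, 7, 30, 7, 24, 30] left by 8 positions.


Left rotate by 8: [30, 28, 25, 20, 21, 7, 30, 7, 24]


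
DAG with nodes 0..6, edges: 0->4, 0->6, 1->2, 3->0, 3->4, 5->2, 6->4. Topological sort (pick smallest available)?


Kahn's algorithm, process smallest node first
Order: [1, 3, 0, 5, 2, 6, 4]


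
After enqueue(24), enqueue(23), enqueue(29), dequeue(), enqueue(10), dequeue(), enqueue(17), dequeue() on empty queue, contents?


enqueue(24) -> [24]
enqueue(23) -> [24, 23]
enqueue(29) -> [24, 23, 29]
dequeue() returns 24 -> [23, 29]
enqueue(10) -> [23, 29, 10]
dequeue() returns 23 -> [29, 10]
enqueue(17) -> [29, 10, 17]
dequeue() returns 29 -> [10, 17]
Final queue (front to back): [10, 17]


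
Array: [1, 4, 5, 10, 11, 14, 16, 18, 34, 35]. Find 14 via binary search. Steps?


Search for 14:
[0,9] mid=4 arr[4]=11
[5,9] mid=7 arr[7]=18
[5,6] mid=5 arr[5]=14
Total: 3 comparisons


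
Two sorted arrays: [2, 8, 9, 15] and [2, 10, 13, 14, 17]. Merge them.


Compare heads, take smaller each step.
Merged: [2, 2, 8, 9, 10, 13, 14, 15, 17]


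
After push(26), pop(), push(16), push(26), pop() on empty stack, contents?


push(26) -> [26]
pop() returns 26 -> []
push(16) -> [16]
push(26) -> [16, 26]
pop() returns 26 -> [16]
Final stack (bottom to top): [16]


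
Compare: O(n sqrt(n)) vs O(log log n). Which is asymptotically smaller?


double-logarithmic grows slower than n^1.5
O(log log n) is asymptotically smaller; O(n sqrt(n)) grows faster


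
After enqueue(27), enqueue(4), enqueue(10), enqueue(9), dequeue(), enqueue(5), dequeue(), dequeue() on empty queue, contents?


enqueue(27) -> [27]
enqueue(4) -> [27, 4]
enqueue(10) -> [27, 4, 10]
enqueue(9) -> [27, 4, 10, 9]
dequeue() returns 27 -> [4, 10, 9]
enqueue(5) -> [4, 10, 9, 5]
dequeue() returns 4 -> [10, 9, 5]
dequeue() returns 10 -> [9, 5]
Final queue (front to back): [9, 5]


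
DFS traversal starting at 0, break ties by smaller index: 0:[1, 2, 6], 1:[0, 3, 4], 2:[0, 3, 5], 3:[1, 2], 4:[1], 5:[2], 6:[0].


DFS stack-based: start with [0]
Visit order: [0, 1, 3, 2, 5, 4, 6]


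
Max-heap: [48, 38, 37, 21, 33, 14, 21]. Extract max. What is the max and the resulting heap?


Max = 48
Replace root with last, heapify down
Resulting heap: [38, 33, 37, 21, 21, 14]


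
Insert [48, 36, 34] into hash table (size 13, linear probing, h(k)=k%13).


Insertions: 48->slot 9; 36->slot 10; 34->slot 8
Table: [None, None, None, None, None, None, None, None, 34, 48, 36, None, None]


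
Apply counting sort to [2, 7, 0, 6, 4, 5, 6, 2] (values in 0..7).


Count array: [1, 0, 2, 0, 1, 1, 2, 1]
Reconstruct: [0, 2, 2, 4, 5, 6, 6, 7]


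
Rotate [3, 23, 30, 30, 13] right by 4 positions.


Right rotate by 4: [23, 30, 30, 13, 3]


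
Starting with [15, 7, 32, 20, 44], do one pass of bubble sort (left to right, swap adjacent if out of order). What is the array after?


After one pass: [7, 15, 20, 32, 44]


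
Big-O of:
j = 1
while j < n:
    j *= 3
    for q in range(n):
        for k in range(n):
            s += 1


Per nesting level: O(log n) * O(n) * O(n) = O(n^2 log n)
Complexity: O(n^2 log n)


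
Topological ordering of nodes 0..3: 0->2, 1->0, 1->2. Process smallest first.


Kahn's algorithm, process smallest node first
Order: [1, 0, 2, 3]


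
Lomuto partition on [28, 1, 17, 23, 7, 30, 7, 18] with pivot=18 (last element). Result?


Elements <= 18 go left of pivot.
Result: [1, 17, 7, 7, 18, 30, 23, 28], pivot at index 4


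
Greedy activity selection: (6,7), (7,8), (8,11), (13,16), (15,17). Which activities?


Greedy: pick earliest-ending, then skip overlaps.
Selected (4 activities): [(6, 7), (7, 8), (8, 11), (13, 16)]


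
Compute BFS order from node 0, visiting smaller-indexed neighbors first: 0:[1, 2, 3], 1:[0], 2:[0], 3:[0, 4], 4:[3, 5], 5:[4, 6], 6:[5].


BFS queue: start with [0]
Visit order: [0, 1, 2, 3, 4, 5, 6]


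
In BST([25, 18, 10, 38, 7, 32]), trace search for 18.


BST root = 25
Search for 18: compare at each node
Path: [25, 18]


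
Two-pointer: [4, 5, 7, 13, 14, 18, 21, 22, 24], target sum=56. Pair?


Two pointers: lo=0, hi=8
No pair sums to 56


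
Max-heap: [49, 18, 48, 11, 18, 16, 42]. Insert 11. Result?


Append 11: [49, 18, 48, 11, 18, 16, 42, 11]
Bubble up: no swaps needed
Result: [49, 18, 48, 11, 18, 16, 42, 11]


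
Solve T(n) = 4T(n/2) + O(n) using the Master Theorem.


a=4, b=2, c=1. log_2(4)=2 > c=1. Case 1: O(n^log_b(a)) = O(n^2)
Complexity: O(n^2)


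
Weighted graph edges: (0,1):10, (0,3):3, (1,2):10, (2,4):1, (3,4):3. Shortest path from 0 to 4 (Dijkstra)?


Dijkstra from 0:
Distances: {0: 0, 1: 10, 2: 7, 3: 3, 4: 6}
Shortest distance to 4 = 6, path = [0, 3, 4]


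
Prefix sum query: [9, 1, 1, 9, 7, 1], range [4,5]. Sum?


Prefix sums: [0, 9, 10, 11, 20, 27, 28]
Sum[4..5] = prefix[6] - prefix[4] = 28 - 20 = 8


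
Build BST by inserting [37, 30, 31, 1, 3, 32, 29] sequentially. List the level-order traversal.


Root = 37; build tree by BST insertion.
Level-Order traversal: [37, 30, 1, 31, 3, 32, 29]


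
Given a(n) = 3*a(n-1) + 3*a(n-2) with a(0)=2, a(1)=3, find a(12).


Build bottom-up:
...a(10)=613575, a(11)=2326239, a(12)=3*2326239+3*613575=8819442


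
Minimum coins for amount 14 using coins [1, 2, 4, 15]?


dp[0]=0; dp[i]=1+min(dp[i-c] for c in coins)
...dp[9]=3, dp[10]=3, dp[11]=4, dp[12]=3, dp[13]=4, dp[14]=4
Minimum coins for 14 = 4


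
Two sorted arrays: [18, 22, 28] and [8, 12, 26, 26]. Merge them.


Compare heads, take smaller each step.
Merged: [8, 12, 18, 22, 26, 26, 28]


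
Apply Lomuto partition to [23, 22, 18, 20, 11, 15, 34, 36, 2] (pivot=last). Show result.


Elements <= 2 go left of pivot.
Result: [2, 22, 18, 20, 11, 15, 34, 36, 23], pivot at index 0


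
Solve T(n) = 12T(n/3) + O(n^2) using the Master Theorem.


a=12, b=3, c=2. log_3(12)=2.262 > c=2. Case 1: O(n^log_b(a)) = O(n^2.262)
Complexity: O(n^2.262)


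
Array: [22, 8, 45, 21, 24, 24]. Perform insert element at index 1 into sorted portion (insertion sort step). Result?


After one pass: [8, 22, 45, 21, 24, 24]


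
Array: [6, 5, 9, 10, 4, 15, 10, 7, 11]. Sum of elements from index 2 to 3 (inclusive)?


Prefix sums: [0, 6, 11, 20, 30, 34, 49, 59, 66, 77]
Sum[2..3] = prefix[4] - prefix[2] = 30 - 11 = 19


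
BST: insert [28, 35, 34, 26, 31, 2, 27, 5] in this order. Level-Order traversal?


Root = 28; build tree by BST insertion.
Level-Order traversal: [28, 26, 35, 2, 27, 34, 5, 31]


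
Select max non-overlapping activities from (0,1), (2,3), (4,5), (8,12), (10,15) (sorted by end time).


Greedy: pick earliest-ending, then skip overlaps.
Selected (4 activities): [(0, 1), (2, 3), (4, 5), (8, 12)]


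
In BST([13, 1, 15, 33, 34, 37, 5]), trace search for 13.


BST root = 13
Search for 13: compare at each node
Path: [13]


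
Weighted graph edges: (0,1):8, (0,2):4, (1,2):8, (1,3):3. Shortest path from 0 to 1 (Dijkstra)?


Dijkstra from 0:
Distances: {0: 0, 1: 8, 2: 4, 3: 11}
Shortest distance to 1 = 8, path = [0, 1]


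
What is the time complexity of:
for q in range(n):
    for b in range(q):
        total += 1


Per nesting level: O(n) * O(n) [triangular over q] = O(n^2)
Complexity: O(n^2)


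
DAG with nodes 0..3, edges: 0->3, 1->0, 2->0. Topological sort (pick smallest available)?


Kahn's algorithm, process smallest node first
Order: [1, 2, 0, 3]


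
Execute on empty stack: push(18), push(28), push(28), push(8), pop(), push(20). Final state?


push(18) -> [18]
push(28) -> [18, 28]
push(28) -> [18, 28, 28]
push(8) -> [18, 28, 28, 8]
pop() returns 8 -> [18, 28, 28]
push(20) -> [18, 28, 28, 20]
Final stack (bottom to top): [18, 28, 28, 20]


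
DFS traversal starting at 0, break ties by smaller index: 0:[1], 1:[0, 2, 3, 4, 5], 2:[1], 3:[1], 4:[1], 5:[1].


DFS stack-based: start with [0]
Visit order: [0, 1, 2, 3, 4, 5]


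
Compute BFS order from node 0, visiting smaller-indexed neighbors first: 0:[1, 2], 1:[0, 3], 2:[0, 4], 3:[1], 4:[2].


BFS queue: start with [0]
Visit order: [0, 1, 2, 3, 4]


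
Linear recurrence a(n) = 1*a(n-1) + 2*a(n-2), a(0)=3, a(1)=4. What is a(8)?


Build bottom-up:
...a(6)=150, a(7)=298, a(8)=1*298+2*150=598


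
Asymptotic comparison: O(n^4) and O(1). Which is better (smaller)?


constant grows slower than quartic
O(1) is asymptotically smaller; O(n^4) grows faster


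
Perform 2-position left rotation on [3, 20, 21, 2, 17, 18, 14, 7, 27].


Left rotate by 2: [21, 2, 17, 18, 14, 7, 27, 3, 20]


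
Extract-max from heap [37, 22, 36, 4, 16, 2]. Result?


Max = 37
Replace root with last, heapify down
Resulting heap: [36, 22, 2, 4, 16]


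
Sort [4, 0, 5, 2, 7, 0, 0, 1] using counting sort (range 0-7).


Count array: [3, 1, 1, 0, 1, 1, 0, 1]
Reconstruct: [0, 0, 0, 1, 2, 4, 5, 7]


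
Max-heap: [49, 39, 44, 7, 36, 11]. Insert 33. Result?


Append 33: [49, 39, 44, 7, 36, 11, 33]
Bubble up: no swaps needed
Result: [49, 39, 44, 7, 36, 11, 33]


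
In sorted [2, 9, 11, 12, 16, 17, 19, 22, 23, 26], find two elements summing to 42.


Two pointers: lo=0, hi=9
Found pair: (16, 26) summing to 42


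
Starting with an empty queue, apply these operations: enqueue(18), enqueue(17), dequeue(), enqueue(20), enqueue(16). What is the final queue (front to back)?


enqueue(18) -> [18]
enqueue(17) -> [18, 17]
dequeue() returns 18 -> [17]
enqueue(20) -> [17, 20]
enqueue(16) -> [17, 20, 16]
Final queue (front to back): [17, 20, 16]


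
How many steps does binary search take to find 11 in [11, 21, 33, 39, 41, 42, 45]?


Search for 11:
[0,6] mid=3 arr[3]=39
[0,2] mid=1 arr[1]=21
[0,0] mid=0 arr[0]=11
Total: 3 comparisons


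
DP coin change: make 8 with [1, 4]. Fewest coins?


dp[0]=0; dp[i]=1+min(dp[i-c] for c in coins)
...dp[3]=3, dp[4]=1, dp[5]=2, dp[6]=3, dp[7]=4, dp[8]=2
Minimum coins for 8 = 2


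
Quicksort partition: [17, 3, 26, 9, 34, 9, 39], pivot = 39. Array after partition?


Elements <= 39 go left of pivot.
Result: [17, 3, 26, 9, 34, 9, 39], pivot at index 6


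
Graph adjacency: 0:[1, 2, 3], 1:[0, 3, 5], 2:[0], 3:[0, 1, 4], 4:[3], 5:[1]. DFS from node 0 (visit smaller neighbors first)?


DFS stack-based: start with [0]
Visit order: [0, 1, 3, 4, 5, 2]


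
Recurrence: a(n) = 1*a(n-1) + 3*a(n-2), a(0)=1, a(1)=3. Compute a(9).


Build bottom-up:
...a(7)=411, a(8)=942, a(9)=1*942+3*411=2175


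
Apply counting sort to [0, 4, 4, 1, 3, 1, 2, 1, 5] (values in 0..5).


Count array: [1, 3, 1, 1, 2, 1]
Reconstruct: [0, 1, 1, 1, 2, 3, 4, 4, 5]


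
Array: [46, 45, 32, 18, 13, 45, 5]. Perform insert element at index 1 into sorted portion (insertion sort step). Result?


After one pass: [45, 46, 32, 18, 13, 45, 5]


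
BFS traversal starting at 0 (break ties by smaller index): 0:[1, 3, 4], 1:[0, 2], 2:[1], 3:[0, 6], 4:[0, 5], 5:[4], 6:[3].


BFS queue: start with [0]
Visit order: [0, 1, 3, 4, 2, 6, 5]


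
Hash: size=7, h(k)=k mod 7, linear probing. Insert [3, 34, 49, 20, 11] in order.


Insertions: 3->slot 3; 34->slot 6; 49->slot 0; 20->slot 1; 11->slot 4
Table: [49, 20, None, 3, 11, None, 34]


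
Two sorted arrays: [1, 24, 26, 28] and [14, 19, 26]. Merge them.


Compare heads, take smaller each step.
Merged: [1, 14, 19, 24, 26, 26, 28]


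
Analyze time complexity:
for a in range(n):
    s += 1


Per nesting level: O(n) = O(n)
Complexity: O(n)


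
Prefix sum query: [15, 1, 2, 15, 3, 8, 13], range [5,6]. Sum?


Prefix sums: [0, 15, 16, 18, 33, 36, 44, 57]
Sum[5..6] = prefix[7] - prefix[5] = 57 - 36 = 21


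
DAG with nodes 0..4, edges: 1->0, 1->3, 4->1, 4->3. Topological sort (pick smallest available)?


Kahn's algorithm, process smallest node first
Order: [2, 4, 1, 0, 3]


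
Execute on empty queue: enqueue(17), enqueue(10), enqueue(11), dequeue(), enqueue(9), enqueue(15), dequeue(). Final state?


enqueue(17) -> [17]
enqueue(10) -> [17, 10]
enqueue(11) -> [17, 10, 11]
dequeue() returns 17 -> [10, 11]
enqueue(9) -> [10, 11, 9]
enqueue(15) -> [10, 11, 9, 15]
dequeue() returns 10 -> [11, 9, 15]
Final queue (front to back): [11, 9, 15]


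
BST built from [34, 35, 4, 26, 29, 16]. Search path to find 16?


BST root = 34
Search for 16: compare at each node
Path: [34, 4, 26, 16]


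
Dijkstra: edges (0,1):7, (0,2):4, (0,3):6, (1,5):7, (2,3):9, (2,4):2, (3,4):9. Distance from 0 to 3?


Dijkstra from 0:
Distances: {0: 0, 1: 7, 2: 4, 3: 6, 4: 6, 5: 14}
Shortest distance to 3 = 6, path = [0, 3]


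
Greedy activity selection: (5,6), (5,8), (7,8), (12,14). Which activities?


Greedy: pick earliest-ending, then skip overlaps.
Selected (3 activities): [(5, 6), (7, 8), (12, 14)]


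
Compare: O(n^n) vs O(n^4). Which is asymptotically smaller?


quartic grows slower than n^n
O(n^4) is asymptotically smaller; O(n^n) grows faster


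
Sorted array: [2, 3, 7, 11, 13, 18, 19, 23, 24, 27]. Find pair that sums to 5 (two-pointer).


Two pointers: lo=0, hi=9
Found pair: (2, 3) summing to 5


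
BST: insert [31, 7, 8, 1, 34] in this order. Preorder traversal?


Root = 31; build tree by BST insertion.
Preorder traversal: [31, 7, 1, 8, 34]


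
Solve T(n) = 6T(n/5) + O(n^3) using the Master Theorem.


a=6, b=5, c=3. log_5(6)=1.113 < c=3. Case 3: O(n^c) = O(n^3)
Complexity: O(n^3)


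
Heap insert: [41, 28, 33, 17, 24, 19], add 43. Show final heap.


Append 43: [41, 28, 33, 17, 24, 19, 43]
Bubble up: swap idx 6(43) with idx 2(33); swap idx 2(43) with idx 0(41)
Result: [43, 28, 41, 17, 24, 19, 33]


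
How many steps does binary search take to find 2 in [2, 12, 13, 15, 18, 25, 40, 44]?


Search for 2:
[0,7] mid=3 arr[3]=15
[0,2] mid=1 arr[1]=12
[0,0] mid=0 arr[0]=2
Total: 3 comparisons


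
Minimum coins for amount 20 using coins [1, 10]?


dp[0]=0; dp[i]=1+min(dp[i-c] for c in coins)
...dp[15]=6, dp[16]=7, dp[17]=8, dp[18]=9, dp[19]=10, dp[20]=2
Minimum coins for 20 = 2


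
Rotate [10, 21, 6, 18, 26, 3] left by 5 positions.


Left rotate by 5: [3, 10, 21, 6, 18, 26]


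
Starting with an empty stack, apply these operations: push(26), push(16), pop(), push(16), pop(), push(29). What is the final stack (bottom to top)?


push(26) -> [26]
push(16) -> [26, 16]
pop() returns 16 -> [26]
push(16) -> [26, 16]
pop() returns 16 -> [26]
push(29) -> [26, 29]
Final stack (bottom to top): [26, 29]


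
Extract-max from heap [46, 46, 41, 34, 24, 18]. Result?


Max = 46
Replace root with last, heapify down
Resulting heap: [46, 34, 41, 18, 24]


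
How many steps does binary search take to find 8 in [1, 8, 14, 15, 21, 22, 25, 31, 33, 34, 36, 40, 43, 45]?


Search for 8:
[0,13] mid=6 arr[6]=25
[0,5] mid=2 arr[2]=14
[0,1] mid=0 arr[0]=1
[1,1] mid=1 arr[1]=8
Total: 4 comparisons


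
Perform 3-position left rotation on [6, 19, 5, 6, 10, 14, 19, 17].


Left rotate by 3: [6, 10, 14, 19, 17, 6, 19, 5]


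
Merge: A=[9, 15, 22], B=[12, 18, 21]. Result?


Compare heads, take smaller each step.
Merged: [9, 12, 15, 18, 21, 22]


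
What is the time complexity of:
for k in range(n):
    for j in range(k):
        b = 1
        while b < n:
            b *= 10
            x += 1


Per nesting level: O(n) * O(n) [triangular over k] * O(log n) = O(n^2 log n)
Complexity: O(n^2 log n)


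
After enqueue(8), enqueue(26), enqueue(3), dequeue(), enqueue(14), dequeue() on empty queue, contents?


enqueue(8) -> [8]
enqueue(26) -> [8, 26]
enqueue(3) -> [8, 26, 3]
dequeue() returns 8 -> [26, 3]
enqueue(14) -> [26, 3, 14]
dequeue() returns 26 -> [3, 14]
Final queue (front to back): [3, 14]


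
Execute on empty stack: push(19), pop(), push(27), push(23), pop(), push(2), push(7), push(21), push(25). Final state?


push(19) -> [19]
pop() returns 19 -> []
push(27) -> [27]
push(23) -> [27, 23]
pop() returns 23 -> [27]
push(2) -> [27, 2]
push(7) -> [27, 2, 7]
push(21) -> [27, 2, 7, 21]
push(25) -> [27, 2, 7, 21, 25]
Final stack (bottom to top): [27, 2, 7, 21, 25]


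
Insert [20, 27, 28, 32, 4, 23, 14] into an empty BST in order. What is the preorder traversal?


Root = 20; build tree by BST insertion.
Preorder traversal: [20, 4, 14, 27, 23, 28, 32]


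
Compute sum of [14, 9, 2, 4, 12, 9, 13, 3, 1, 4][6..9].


Prefix sums: [0, 14, 23, 25, 29, 41, 50, 63, 66, 67, 71]
Sum[6..9] = prefix[10] - prefix[6] = 71 - 50 = 21


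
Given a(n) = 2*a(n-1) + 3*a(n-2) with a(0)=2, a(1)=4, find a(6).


Build bottom-up:
...a(4)=122, a(5)=364, a(6)=2*364+3*122=1094


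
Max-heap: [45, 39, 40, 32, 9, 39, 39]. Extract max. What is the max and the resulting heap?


Max = 45
Replace root with last, heapify down
Resulting heap: [40, 39, 39, 32, 9, 39]


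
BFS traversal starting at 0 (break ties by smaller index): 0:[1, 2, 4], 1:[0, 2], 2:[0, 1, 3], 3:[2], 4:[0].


BFS queue: start with [0]
Visit order: [0, 1, 2, 4, 3]


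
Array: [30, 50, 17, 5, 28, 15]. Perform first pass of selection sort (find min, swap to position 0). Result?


After one pass: [5, 50, 17, 30, 28, 15]


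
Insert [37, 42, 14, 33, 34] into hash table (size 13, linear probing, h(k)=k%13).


Insertions: 37->slot 11; 42->slot 3; 14->slot 1; 33->slot 7; 34->slot 8
Table: [None, 14, None, 42, None, None, None, 33, 34, None, None, 37, None]


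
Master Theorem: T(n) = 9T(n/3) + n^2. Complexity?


a=9, b=3, c=2. log_3(9)=2 = c=2. Case 2: O(n^c log n) = O(n^2 log n)
Complexity: O(n^2 log n)


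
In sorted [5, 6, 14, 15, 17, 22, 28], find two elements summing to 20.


Two pointers: lo=0, hi=6
Found pair: (5, 15) summing to 20


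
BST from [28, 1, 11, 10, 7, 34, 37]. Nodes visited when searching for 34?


BST root = 28
Search for 34: compare at each node
Path: [28, 34]


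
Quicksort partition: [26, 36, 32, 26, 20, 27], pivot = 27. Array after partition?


Elements <= 27 go left of pivot.
Result: [26, 26, 20, 27, 32, 36], pivot at index 3


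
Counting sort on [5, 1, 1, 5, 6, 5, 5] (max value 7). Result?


Count array: [0, 2, 0, 0, 0, 4, 1, 0]
Reconstruct: [1, 1, 5, 5, 5, 5, 6]


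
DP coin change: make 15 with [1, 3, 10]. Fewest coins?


dp[0]=0; dp[i]=1+min(dp[i-c] for c in coins)
...dp[10]=1, dp[11]=2, dp[12]=3, dp[13]=2, dp[14]=3, dp[15]=4
Minimum coins for 15 = 4


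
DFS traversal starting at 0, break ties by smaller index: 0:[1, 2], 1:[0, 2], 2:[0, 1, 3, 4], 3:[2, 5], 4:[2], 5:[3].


DFS stack-based: start with [0]
Visit order: [0, 1, 2, 3, 5, 4]


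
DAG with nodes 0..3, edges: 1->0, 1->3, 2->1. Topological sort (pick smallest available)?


Kahn's algorithm, process smallest node first
Order: [2, 1, 0, 3]


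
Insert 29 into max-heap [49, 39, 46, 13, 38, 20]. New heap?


Append 29: [49, 39, 46, 13, 38, 20, 29]
Bubble up: no swaps needed
Result: [49, 39, 46, 13, 38, 20, 29]


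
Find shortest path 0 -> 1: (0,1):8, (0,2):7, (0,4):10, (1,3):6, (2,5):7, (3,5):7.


Dijkstra from 0:
Distances: {0: 0, 1: 8, 2: 7, 3: 14, 4: 10, 5: 14}
Shortest distance to 1 = 8, path = [0, 1]


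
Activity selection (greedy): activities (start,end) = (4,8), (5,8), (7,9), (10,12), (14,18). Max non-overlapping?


Greedy: pick earliest-ending, then skip overlaps.
Selected (3 activities): [(4, 8), (10, 12), (14, 18)]


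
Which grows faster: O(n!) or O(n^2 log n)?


n^2 log n grows slower than factorial
O(n^2 log n) is asymptotically smaller; O(n!) grows faster


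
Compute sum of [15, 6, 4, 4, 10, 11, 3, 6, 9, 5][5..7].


Prefix sums: [0, 15, 21, 25, 29, 39, 50, 53, 59, 68, 73]
Sum[5..7] = prefix[8] - prefix[5] = 59 - 39 = 20


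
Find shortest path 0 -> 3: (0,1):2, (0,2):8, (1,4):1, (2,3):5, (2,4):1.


Dijkstra from 0:
Distances: {0: 0, 1: 2, 2: 4, 3: 9, 4: 3}
Shortest distance to 3 = 9, path = [0, 1, 4, 2, 3]


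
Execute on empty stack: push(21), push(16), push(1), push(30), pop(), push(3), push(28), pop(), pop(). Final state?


push(21) -> [21]
push(16) -> [21, 16]
push(1) -> [21, 16, 1]
push(30) -> [21, 16, 1, 30]
pop() returns 30 -> [21, 16, 1]
push(3) -> [21, 16, 1, 3]
push(28) -> [21, 16, 1, 3, 28]
pop() returns 28 -> [21, 16, 1, 3]
pop() returns 3 -> [21, 16, 1]
Final stack (bottom to top): [21, 16, 1]


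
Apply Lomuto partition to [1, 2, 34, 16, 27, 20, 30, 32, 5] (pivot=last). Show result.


Elements <= 5 go left of pivot.
Result: [1, 2, 5, 16, 27, 20, 30, 32, 34], pivot at index 2


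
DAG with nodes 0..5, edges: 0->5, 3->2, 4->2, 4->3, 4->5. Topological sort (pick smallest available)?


Kahn's algorithm, process smallest node first
Order: [0, 1, 4, 3, 2, 5]


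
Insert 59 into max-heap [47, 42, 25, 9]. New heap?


Append 59: [47, 42, 25, 9, 59]
Bubble up: swap idx 4(59) with idx 1(42); swap idx 1(59) with idx 0(47)
Result: [59, 47, 25, 9, 42]


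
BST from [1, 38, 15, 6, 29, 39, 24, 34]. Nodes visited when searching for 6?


BST root = 1
Search for 6: compare at each node
Path: [1, 38, 15, 6]


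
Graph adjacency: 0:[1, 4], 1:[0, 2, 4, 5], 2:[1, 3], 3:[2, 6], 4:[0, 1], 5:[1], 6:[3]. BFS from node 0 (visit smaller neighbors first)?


BFS queue: start with [0]
Visit order: [0, 1, 4, 2, 5, 3, 6]


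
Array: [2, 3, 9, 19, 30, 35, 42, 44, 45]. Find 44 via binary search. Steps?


Search for 44:
[0,8] mid=4 arr[4]=30
[5,8] mid=6 arr[6]=42
[7,8] mid=7 arr[7]=44
Total: 3 comparisons


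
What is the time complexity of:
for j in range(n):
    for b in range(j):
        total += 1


Per nesting level: O(n) * O(n) [triangular over j] = O(n^2)
Complexity: O(n^2)


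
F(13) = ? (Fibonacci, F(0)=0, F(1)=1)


F(n)=F(n-1)+F(n-2)
...F(11)=89, F(12)=144, F(13)=233


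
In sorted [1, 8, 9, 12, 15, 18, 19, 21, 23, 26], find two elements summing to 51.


Two pointers: lo=0, hi=9
No pair sums to 51
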